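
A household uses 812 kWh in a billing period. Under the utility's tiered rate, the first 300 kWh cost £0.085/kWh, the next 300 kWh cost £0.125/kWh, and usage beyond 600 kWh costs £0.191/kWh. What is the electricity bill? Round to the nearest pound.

£103

First 300 kWh × £0.085 = £25.50
Next 300 kWh × £0.125 = £37.50
Remaining 212 kWh × £0.191 = £40.49
Total = £103.49 ≈ £103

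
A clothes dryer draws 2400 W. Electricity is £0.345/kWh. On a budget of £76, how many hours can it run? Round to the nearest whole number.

Energy budget = £76 / £0.345 per kWh = 220.3 kWh = 220,290 Wh
Runtime = 220,290 Wh / 2400 W = 91.79 h

92 h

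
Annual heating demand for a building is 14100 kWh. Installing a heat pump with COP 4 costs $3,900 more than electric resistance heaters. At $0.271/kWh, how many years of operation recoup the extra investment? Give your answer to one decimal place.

1.4 years

Resistance: 14100 kWh × $0.271 = $3,821.10/yr
Heat pump: 14100 / 4 = 3525 kWh in → × $0.271 = $955.28/yr
Annual savings = $2,865.83
Payback = $3,900 / $2,865.83 = 1.36 years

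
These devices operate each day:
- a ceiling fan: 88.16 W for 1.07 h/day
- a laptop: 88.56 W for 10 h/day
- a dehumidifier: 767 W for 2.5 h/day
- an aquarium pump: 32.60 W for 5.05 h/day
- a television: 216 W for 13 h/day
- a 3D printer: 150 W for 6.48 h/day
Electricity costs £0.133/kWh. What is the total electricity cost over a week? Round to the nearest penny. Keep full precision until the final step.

ceiling fan: 88.16 W × 1.07 h × 7 d = 660 Wh = 0.6603 kWh
laptop: 88.56 W × 10 h × 7 d = 6,199 Wh = 6.199 kWh
dehumidifier: 767 W × 2.5 h × 7 d = 13,422 Wh = 13.42 kWh
aquarium pump: 32.60 W × 5.05 h × 7 d = 1,152 Wh = 1.152 kWh
television: 216 W × 13 h × 7 d = 19,656 Wh = 19.66 kWh
3D printer: 150 W × 6.48 h × 7 d = 6,804 Wh = 6.804 kWh
Total energy = 0.6603 + 6.199 + 13.42 + 1.152 + 19.66 + 6.804 = 47.89 kWh
Cost = 47.89 kWh × £0.133 = £6.37

£6.37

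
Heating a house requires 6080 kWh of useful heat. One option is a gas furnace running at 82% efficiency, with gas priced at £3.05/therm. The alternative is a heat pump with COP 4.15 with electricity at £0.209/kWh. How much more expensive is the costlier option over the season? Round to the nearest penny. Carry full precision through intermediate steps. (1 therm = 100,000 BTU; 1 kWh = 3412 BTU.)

£465.41

Heat load = 6080 kWh × 3412 = 20,744,960 BTU
Gas: input = 20,744,960 / 0.82 = 25,298,732 BTU = 253 therm → 253 × £3.05 = £771.61
Heat pump: 20,744,960 BTU / 3412 = 6,080 kWh heat; / 4.15 = 1,465 kWh in → × £0.209 = £306.20
Difference = |£771.61 − £306.20| = £465.41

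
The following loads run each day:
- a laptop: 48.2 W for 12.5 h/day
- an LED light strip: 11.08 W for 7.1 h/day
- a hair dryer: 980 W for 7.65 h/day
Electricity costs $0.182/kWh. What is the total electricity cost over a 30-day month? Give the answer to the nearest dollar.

$45

laptop: 48.2 W × 12.5 h × 30 d = 18,075 Wh = 18.07 kWh
LED light strip: 11.08 W × 7.1 h × 30 d = 2,360 Wh = 2.36 kWh
hair dryer: 980 W × 7.65 h × 30 d = 224,910 Wh = 224.9 kWh
Total energy = 18.07 + 2.36 + 224.9 = 245.3 kWh
Cost = 245.3 kWh × $0.182 = $44.65 ≈ $45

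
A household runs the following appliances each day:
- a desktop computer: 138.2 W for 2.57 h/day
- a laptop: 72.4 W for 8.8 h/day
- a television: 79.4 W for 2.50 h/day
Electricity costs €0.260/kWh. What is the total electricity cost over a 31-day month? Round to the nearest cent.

€9.60

desktop computer: 138.2 W × 2.57 h × 31 d = 11,010 Wh = 11.01 kWh
laptop: 72.4 W × 8.8 h × 31 d = 19,751 Wh = 19.75 kWh
television: 79.4 W × 2.50 h × 31 d = 6,154 Wh = 6.154 kWh
Total energy = 11.01 + 19.75 + 6.154 = 36.91 kWh
Cost = 36.91 kWh × €0.260 = €9.60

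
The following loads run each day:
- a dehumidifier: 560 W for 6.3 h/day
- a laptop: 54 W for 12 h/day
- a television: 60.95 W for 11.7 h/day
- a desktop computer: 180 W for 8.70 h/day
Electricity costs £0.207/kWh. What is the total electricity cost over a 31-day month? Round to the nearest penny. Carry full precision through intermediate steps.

dehumidifier: 560 W × 6.3 h × 31 d = 109,368 Wh = 109.4 kWh
laptop: 54 W × 12 h × 31 d = 20,088 Wh = 20.09 kWh
television: 60.95 W × 11.7 h × 31 d = 22,107 Wh = 22.11 kWh
desktop computer: 180 W × 8.70 h × 31 d = 48,546 Wh = 48.55 kWh
Total energy = 109.4 + 20.09 + 22.11 + 48.55 = 200.1 kWh
Cost = 200.1 kWh × £0.207 = £41.42

£41.42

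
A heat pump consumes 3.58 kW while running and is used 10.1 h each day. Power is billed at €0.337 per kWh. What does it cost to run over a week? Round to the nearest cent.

€85.30

Energy = 3580 W × 10.1 h/day × 7 days = 253,106 Wh = 253.1 kWh
Cost = 253.1 kWh × €0.337/kWh = €85.30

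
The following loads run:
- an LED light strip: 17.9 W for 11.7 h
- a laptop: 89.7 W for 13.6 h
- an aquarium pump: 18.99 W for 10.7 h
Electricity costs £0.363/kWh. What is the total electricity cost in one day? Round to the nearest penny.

£0.59

LED light strip: 17.9 W × 11.7 h = 209 Wh = 0.2094 kWh
laptop: 89.7 W × 13.6 h = 1,220 Wh = 1.22 kWh
aquarium pump: 18.99 W × 10.7 h = 203 Wh = 0.2032 kWh
Total energy = 0.2094 + 1.22 + 0.2032 = 1.633 kWh
Cost = 1.633 kWh × £0.363 = £0.59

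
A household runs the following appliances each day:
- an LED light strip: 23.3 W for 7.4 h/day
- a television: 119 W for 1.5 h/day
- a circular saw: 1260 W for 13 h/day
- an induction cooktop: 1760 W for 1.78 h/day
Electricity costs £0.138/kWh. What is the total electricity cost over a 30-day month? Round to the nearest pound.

£82

LED light strip: 23.3 W × 7.4 h × 30 d = 5,173 Wh = 5.173 kWh
television: 119 W × 1.5 h × 30 d = 5,355 Wh = 5.355 kWh
circular saw: 1260 W × 13 h × 30 d = 491,400 Wh = 491.4 kWh
induction cooktop: 1760 W × 1.78 h × 30 d = 93,984 Wh = 93.98 kWh
Total energy = 5.173 + 5.355 + 491.4 + 93.98 = 595.9 kWh
Cost = 595.9 kWh × £0.138 = £82.24 ≈ £82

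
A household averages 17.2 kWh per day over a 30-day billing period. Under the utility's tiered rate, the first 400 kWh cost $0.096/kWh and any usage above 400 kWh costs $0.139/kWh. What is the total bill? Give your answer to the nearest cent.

Usage = 17.2 kWh/day × 30 days = 516 kWh
First 400 kWh × $0.096 = $38.40
Remaining 116 kWh × $0.139 = $16.12
Total = $54.52

$54.52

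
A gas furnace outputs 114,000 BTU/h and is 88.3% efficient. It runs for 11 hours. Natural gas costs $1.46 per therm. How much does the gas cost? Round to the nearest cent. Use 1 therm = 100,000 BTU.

$20.73

Heat delivered = 114,000 BTU/h × 11 h = 1,254,000 BTU
Gas input = 1,254,000 / 0.883 = 1,420,159 BTU
= 1,420,159 / 100,000 = 14.2 therm
Cost = 14.2 × $1.46/therm = $20.73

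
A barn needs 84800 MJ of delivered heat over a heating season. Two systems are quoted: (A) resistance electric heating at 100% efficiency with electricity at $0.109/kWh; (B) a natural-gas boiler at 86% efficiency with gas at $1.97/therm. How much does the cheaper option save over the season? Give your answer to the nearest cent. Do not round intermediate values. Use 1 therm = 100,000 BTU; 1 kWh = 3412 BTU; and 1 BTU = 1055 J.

$726.55

Heat load = 84800 MJ = 84,800,000,000 J / 1055 = 80,379,147 BTU
Gas: input = 80,379,147 / 0.86 = 93,464,124 BTU = 934.6 therm → 934.6 × $1.97 = $1,841.24
Electric: 80,379,147 BTU / 3412 = 23,560 kWh → × $0.109 = $2,567.80
Difference = |$1,841.24 − $2,567.80| = $726.55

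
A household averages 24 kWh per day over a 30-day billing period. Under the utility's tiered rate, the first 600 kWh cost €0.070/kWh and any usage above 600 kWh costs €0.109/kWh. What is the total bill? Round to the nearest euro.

Usage = 24 kWh/day × 30 days = 720 kWh
First 600 kWh × €0.070 = €42.00
Remaining 120 kWh × €0.109 = €13.08
Total = €55.08 ≈ €55

€55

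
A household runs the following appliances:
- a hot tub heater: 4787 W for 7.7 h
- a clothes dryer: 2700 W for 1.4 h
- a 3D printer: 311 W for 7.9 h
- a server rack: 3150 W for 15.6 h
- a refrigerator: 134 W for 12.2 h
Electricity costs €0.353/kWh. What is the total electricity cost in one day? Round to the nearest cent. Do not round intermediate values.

hot tub heater: 4787 W × 7.7 h = 36,860 Wh = 36.86 kWh
clothes dryer: 2700 W × 1.4 h = 3,780 Wh = 3.78 kWh
3D printer: 311 W × 7.9 h = 2,457 Wh = 2.457 kWh
server rack: 3150 W × 15.6 h = 49,140 Wh = 49.14 kWh
refrigerator: 134 W × 12.2 h = 1,635 Wh = 1.635 kWh
Total energy = 36.86 + 3.78 + 2.457 + 49.14 + 1.635 = 93.87 kWh
Cost = 93.87 kWh × €0.353 = €33.14

€33.14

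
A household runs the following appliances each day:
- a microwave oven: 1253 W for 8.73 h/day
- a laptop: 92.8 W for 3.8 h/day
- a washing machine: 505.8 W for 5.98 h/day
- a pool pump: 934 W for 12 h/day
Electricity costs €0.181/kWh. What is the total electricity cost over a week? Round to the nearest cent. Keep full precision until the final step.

€32.34

microwave oven: 1253 W × 8.73 h × 7 d = 76,571 Wh = 76.57 kWh
laptop: 92.8 W × 3.8 h × 7 d = 2,468 Wh = 2.468 kWh
washing machine: 505.8 W × 5.98 h × 7 d = 21,173 Wh = 21.17 kWh
pool pump: 934 W × 12 h × 7 d = 78,456 Wh = 78.46 kWh
Total energy = 76.57 + 2.468 + 21.17 + 78.46 = 178.7 kWh
Cost = 178.7 kWh × €0.181 = €32.34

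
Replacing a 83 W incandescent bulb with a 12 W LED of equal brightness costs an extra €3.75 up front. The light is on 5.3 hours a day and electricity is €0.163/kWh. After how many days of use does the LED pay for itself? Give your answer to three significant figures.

61.1 days

Power saved = 83 − 12 = 71 W
Daily energy saved = 71 W × 5.3 h = 376.3 Wh = 0.3763 kWh
Daily savings = 0.3763 × €0.163 = €0.0613
Payback = €3.75 / €0.0613 per day = 61.14 days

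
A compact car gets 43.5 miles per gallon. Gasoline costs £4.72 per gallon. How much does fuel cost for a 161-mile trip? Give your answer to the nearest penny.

£17.47

Fuel = 161 mi / 43.5 mpg = 3.701 gal
Cost = 3.701 gal × £4.72/gal = £17.47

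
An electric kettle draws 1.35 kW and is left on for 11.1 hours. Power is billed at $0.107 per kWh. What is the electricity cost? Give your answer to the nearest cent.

$1.60

Energy = 1350 W × 11.1 h = 14,985 Wh = 14.98 kWh
Cost = 14.98 kWh × $0.107/kWh = $1.60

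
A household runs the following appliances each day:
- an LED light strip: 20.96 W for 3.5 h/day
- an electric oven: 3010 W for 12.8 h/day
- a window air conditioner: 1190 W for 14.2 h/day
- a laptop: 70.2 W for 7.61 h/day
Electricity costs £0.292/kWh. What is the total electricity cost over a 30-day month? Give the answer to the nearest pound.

£491

LED light strip: 20.96 W × 3.5 h × 30 d = 2,201 Wh = 2.201 kWh
electric oven: 3010 W × 12.8 h × 30 d = 1,155,840 Wh = 1,156 kWh
window air conditioner: 1190 W × 14.2 h × 30 d = 506,940 Wh = 506.9 kWh
laptop: 70.2 W × 7.61 h × 30 d = 16,027 Wh = 16.03 kWh
Total energy = 2.201 + 1,156 + 506.9 + 16.03 = 1,681 kWh
Cost = 1,681 kWh × £0.292 = £490.85 ≈ £491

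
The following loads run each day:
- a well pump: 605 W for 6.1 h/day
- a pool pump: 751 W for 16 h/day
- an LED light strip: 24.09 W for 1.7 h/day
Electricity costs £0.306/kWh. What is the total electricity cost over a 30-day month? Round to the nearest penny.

well pump: 605 W × 6.1 h × 30 d = 110,715 Wh = 110.7 kWh
pool pump: 751 W × 16 h × 30 d = 360,480 Wh = 360.5 kWh
LED light strip: 24.09 W × 1.7 h × 30 d = 1,229 Wh = 1.229 kWh
Total energy = 110.7 + 360.5 + 1.229 = 472.4 kWh
Cost = 472.4 kWh × £0.306 = £144.56

£144.56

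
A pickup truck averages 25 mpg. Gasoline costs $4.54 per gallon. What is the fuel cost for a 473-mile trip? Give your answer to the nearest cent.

Fuel = 473 mi / 25 mpg = 18.92 gal
Cost = 18.92 gal × $4.54/gal = $85.90

$85.90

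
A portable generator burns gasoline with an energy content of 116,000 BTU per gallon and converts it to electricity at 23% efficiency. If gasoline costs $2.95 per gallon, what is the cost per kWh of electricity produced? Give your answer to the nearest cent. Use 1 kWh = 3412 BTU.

Electrical output per gallon = 116,000 BTU × 0.23 / 3412 BTU/kWh = 7.819 kWh
Cost per kWh = $2.95 / 7.819 kWh = $0.377

$0.38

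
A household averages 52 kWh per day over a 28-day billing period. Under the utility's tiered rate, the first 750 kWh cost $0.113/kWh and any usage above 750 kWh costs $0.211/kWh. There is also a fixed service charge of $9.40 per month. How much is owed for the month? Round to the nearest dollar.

Usage = 52 kWh/day × 28 days = 1456 kWh
First 750 kWh × $0.113 = $84.75
Remaining 706 kWh × $0.211 = $148.97
Energy charge = $233.72; + service $9.40 = $243.12 ≈ $243

$243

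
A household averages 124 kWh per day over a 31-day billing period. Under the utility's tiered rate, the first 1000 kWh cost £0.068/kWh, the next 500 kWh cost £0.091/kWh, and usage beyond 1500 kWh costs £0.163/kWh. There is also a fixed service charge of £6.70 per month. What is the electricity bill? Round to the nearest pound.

Usage = 124 kWh/day × 31 days = 3844 kWh
First 1000 kWh × £0.068 = £68.00
Next 500 kWh × £0.091 = £45.50
Remaining 2344 kWh × £0.163 = £382.07
Energy charge = £495.57; + service £6.70 = £502.27 ≈ £502

£502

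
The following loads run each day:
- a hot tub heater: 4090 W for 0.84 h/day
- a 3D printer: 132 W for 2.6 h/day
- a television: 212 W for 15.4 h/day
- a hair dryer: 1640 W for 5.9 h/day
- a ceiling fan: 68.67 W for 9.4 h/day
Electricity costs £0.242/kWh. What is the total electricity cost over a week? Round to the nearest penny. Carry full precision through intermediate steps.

£29.42

hot tub heater: 4090 W × 0.84 h × 7 d = 24,049 Wh = 24.05 kWh
3D printer: 132 W × 2.6 h × 7 d = 2,402 Wh = 2.402 kWh
television: 212 W × 15.4 h × 7 d = 22,854 Wh = 22.85 kWh
hair dryer: 1640 W × 5.9 h × 7 d = 67,732 Wh = 67.73 kWh
ceiling fan: 68.67 W × 9.4 h × 7 d = 4,518 Wh = 4.518 kWh
Total energy = 24.05 + 2.402 + 22.85 + 67.73 + 4.518 = 121.6 kWh
Cost = 121.6 kWh × £0.242 = £29.42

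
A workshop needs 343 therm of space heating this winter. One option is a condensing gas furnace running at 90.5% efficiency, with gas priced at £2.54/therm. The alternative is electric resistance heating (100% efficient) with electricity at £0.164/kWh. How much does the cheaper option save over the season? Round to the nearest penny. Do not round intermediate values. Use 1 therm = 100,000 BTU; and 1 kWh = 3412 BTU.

Heat load = 343 therm × 100,000 = 34,300,000 BTU
Gas: input = 34,300,000 / 0.905 = 37,900,552 BTU = 379 therm → 379 × £2.54 = £962.67
Electric: 34,300,000 BTU / 3412 = 10,050 kWh → × £0.164 = £1,648.65
Difference = |£962.67 − £1,648.65| = £685.98

£685.98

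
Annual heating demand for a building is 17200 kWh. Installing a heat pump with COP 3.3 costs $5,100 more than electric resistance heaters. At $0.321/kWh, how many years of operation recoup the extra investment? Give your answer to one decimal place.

1.3 years

Resistance: 17200 kWh × $0.321 = $5,521.20/yr
Heat pump: 17200 / 3.3 = 5212 kWh in → × $0.321 = $1,673.09/yr
Annual savings = $3,848.11
Payback = $5,100 / $3,848.11 = 1.33 years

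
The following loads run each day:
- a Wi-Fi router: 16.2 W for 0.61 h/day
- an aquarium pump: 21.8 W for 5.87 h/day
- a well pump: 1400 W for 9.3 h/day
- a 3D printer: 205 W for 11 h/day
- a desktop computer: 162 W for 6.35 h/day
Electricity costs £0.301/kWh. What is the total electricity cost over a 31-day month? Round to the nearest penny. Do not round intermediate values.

£153.42

Wi-Fi router: 16.2 W × 0.61 h × 31 d = 306 Wh = 0.3063 kWh
aquarium pump: 21.8 W × 5.87 h × 31 d = 3,967 Wh = 3.967 kWh
well pump: 1400 W × 9.3 h × 31 d = 403,620 Wh = 403.6 kWh
3D printer: 205 W × 11 h × 31 d = 69,905 Wh = 69.91 kWh
desktop computer: 162 W × 6.35 h × 31 d = 31,890 Wh = 31.89 kWh
Total energy = 0.3063 + 3.967 + 403.6 + 69.91 + 31.89 = 509.7 kWh
Cost = 509.7 kWh × £0.301 = £153.42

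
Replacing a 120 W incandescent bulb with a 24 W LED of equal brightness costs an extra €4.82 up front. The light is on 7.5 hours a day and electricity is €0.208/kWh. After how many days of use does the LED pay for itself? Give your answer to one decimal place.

32.2 days

Power saved = 120 − 24 = 96 W
Daily energy saved = 96 W × 7.5 h = 720 Wh = 0.72 kWh
Daily savings = 0.72 × €0.208 = €0.1498
Payback = €4.82 / €0.1498 per day = 32.18 days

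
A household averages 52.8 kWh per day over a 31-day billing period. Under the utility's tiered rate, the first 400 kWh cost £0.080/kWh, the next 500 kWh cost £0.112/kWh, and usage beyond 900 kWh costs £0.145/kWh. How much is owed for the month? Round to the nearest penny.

£194.84

Usage = 52.8 kWh/day × 31 days = 1636.8 kWh
First 400 kWh × £0.080 = £32.00
Next 500 kWh × £0.112 = £56.00
Remaining 736.8 kWh × £0.145 = £106.84
Total = £194.84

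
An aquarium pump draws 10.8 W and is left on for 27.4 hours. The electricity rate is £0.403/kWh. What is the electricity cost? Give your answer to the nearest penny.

Energy = 10.8 W × 27.4 h = 296 Wh = 0.2959 kWh
Cost = 0.2959 kWh × £0.403/kWh = £0.12

£0.12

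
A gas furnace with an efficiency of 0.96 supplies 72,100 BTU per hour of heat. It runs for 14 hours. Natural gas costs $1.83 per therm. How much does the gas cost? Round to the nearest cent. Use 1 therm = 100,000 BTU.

Heat delivered = 72,100 BTU/h × 14 h = 1,009,400 BTU
Gas input = 1,009,400 / 0.96 = 1,051,458 BTU
= 1,051,458 / 100,000 = 10.51 therm
Cost = 10.51 × $1.83/therm = $19.24

$19.24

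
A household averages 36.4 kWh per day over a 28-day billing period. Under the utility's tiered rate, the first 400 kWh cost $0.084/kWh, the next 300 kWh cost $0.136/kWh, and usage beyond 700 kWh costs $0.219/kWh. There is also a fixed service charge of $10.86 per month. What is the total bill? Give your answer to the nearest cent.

Usage = 36.4 kWh/day × 28 days = 1019.2 kWh
First 400 kWh × $0.084 = $33.60
Next 300 kWh × $0.136 = $40.80
Remaining 319.2 kWh × $0.219 = $69.90
Energy charge = $144.30; + service $10.86 = $155.16

$155.16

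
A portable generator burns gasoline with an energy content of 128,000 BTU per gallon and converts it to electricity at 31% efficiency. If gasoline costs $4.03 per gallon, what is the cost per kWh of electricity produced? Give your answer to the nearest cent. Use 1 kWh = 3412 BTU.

Electrical output per gallon = 128,000 BTU × 0.31 / 3412 BTU/kWh = 11.63 kWh
Cost per kWh = $4.03 / 11.63 kWh = $0.347

$0.35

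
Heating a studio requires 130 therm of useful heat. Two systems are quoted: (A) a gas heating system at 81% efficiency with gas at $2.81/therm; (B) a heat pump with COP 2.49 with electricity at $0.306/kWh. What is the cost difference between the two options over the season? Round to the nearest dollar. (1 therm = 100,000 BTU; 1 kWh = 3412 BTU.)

Heat load = 130 therm × 100,000 = 13,000,000 BTU
Gas: input = 13,000,000 / 0.81 = 16,049,383 BTU = 160.5 therm → 160.5 × $2.81 = $450.99
Heat pump: 13,000,000 BTU / 3412 = 3,810 kWh heat; / 2.49 = 1,530 kWh in → × $0.306 = $468.23
Difference = |$450.99 − $468.23| = $17.24 ≈ $17

$17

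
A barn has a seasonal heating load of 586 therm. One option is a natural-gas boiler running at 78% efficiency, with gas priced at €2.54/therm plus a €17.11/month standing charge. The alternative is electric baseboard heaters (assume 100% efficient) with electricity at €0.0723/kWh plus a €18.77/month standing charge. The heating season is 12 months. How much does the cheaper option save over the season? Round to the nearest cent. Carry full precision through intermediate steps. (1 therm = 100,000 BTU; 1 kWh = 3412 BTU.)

Heat load = 586 therm × 100,000 = 58,600,000 BTU
Gas: input = 58,600,000 / 0.78 = 75,128,205 BTU = 751.3 therm → 751.3 × €2.54 = €1,908.26; + 12 × €17.11 standing = €2,113.58
Electric: 58,600,000 BTU / 3412 = 17,170 kWh → × €0.0723 = €1,241.73; + 12 × €18.77 standing = €1,466.97
Difference = |€2,113.58 − €1,466.97| = €646.61

€646.61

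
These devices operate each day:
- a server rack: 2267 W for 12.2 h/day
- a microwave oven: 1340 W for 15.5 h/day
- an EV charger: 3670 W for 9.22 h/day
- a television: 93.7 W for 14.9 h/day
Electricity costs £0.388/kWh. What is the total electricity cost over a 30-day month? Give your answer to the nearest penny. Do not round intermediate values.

server rack: 2267 W × 12.2 h × 30 d = 829,722 Wh = 829.7 kWh
microwave oven: 1340 W × 15.5 h × 30 d = 623,100 Wh = 623.1 kWh
EV charger: 3670 W × 9.22 h × 30 d = 1,015,122 Wh = 1,015 kWh
television: 93.7 W × 14.9 h × 30 d = 41,884 Wh = 41.88 kWh
Total energy = 829.7 + 623.1 + 1,015 + 41.88 = 2,510 kWh
Cost = 2,510 kWh × £0.388 = £973.81

£973.81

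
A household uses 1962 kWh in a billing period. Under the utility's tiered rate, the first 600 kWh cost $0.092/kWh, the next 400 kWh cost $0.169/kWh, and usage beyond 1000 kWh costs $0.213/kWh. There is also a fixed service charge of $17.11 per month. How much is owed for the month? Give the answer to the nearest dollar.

First 600 kWh × $0.092 = $55.20
Next 400 kWh × $0.169 = $67.60
Remaining 962 kWh × $0.213 = $204.91
Energy charge = $327.71; + service $17.11 = $344.82 ≈ $345

$345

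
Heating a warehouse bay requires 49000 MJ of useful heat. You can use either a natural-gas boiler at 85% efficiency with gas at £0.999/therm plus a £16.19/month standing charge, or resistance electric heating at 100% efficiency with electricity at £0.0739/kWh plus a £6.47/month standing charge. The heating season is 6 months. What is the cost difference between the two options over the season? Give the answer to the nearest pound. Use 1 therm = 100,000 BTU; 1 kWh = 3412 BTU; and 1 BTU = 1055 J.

Heat load = 49000 MJ = 49,000,000,000 J / 1055 = 46,445,498 BTU
Gas: input = 46,445,498 / 0.85 = 54,641,762 BTU = 546.4 therm → 546.4 × £0.999 = £545.87; + 6 × £16.19 standing = £643.01
Electric: 46,445,498 BTU / 3412 = 13,610 kWh → × £0.0739 = £1,005.96; + 6 × £6.47 standing = £1,044.78
Difference = |£643.01 − £1,044.78| = £401.76 ≈ £402

£402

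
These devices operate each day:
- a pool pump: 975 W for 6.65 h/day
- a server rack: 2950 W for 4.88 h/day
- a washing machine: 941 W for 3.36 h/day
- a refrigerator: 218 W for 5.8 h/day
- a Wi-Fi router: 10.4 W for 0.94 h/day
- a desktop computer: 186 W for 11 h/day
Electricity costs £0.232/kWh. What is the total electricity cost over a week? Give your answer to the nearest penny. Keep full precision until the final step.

£44.44

pool pump: 975 W × 6.65 h × 7 d = 45,386 Wh = 45.39 kWh
server rack: 2950 W × 4.88 h × 7 d = 100,772 Wh = 100.8 kWh
washing machine: 941 W × 3.36 h × 7 d = 22,132 Wh = 22.13 kWh
refrigerator: 218 W × 5.8 h × 7 d = 8,851 Wh = 8.851 kWh
Wi-Fi router: 10.4 W × 0.94 h × 7 d = 68 Wh = 0.06843 kWh
desktop computer: 186 W × 11 h × 7 d = 14,322 Wh = 14.32 kWh
Total energy = 45.39 + 100.8 + 22.13 + 8.851 + 0.06843 + 14.32 = 191.5 kWh
Cost = 191.5 kWh × £0.232 = £44.44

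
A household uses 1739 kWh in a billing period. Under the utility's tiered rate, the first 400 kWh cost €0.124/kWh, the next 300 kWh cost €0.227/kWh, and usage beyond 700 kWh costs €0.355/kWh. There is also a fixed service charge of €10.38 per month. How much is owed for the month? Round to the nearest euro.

First 400 kWh × €0.124 = €49.60
Next 300 kWh × €0.227 = €68.10
Remaining 1039 kWh × €0.355 = €368.84
Energy charge = €486.54; + service €10.38 = €496.92 ≈ €497

€497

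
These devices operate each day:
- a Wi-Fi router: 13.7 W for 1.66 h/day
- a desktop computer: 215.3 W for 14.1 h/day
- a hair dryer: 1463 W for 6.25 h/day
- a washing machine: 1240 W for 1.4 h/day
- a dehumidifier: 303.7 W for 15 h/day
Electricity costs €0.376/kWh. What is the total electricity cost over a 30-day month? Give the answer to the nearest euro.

€209

Wi-Fi router: 13.7 W × 1.66 h × 30 d = 682 Wh = 0.6823 kWh
desktop computer: 215.3 W × 14.1 h × 30 d = 91,072 Wh = 91.07 kWh
hair dryer: 1463 W × 6.25 h × 30 d = 274,312 Wh = 274.3 kWh
washing machine: 1240 W × 1.4 h × 30 d = 52,080 Wh = 52.08 kWh
dehumidifier: 303.7 W × 15 h × 30 d = 136,665 Wh = 136.7 kWh
Total energy = 0.6823 + 91.07 + 274.3 + 52.08 + 136.7 = 554.8 kWh
Cost = 554.8 kWh × €0.376 = €208.61 ≈ €209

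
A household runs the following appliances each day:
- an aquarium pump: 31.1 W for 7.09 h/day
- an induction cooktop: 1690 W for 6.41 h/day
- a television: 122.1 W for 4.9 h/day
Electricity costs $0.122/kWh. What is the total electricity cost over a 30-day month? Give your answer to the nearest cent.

aquarium pump: 31.1 W × 7.09 h × 30 d = 6,615 Wh = 6.615 kWh
induction cooktop: 1690 W × 6.41 h × 30 d = 324,987 Wh = 325 kWh
television: 122.1 W × 4.9 h × 30 d = 17,949 Wh = 17.95 kWh
Total energy = 6.615 + 325 + 17.95 = 349.6 kWh
Cost = 349.6 kWh × $0.122 = $42.65

$42.65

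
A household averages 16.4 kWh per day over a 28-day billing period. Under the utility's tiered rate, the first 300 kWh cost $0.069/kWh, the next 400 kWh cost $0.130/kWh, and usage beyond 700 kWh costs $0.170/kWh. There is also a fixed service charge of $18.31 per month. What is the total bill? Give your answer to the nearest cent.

$59.71

Usage = 16.4 kWh/day × 28 days = 459.2 kWh
First 300 kWh × $0.069 = $20.70
Next 159.2 kWh × $0.130 = $20.70
Remaining tier: 0 kWh (not reached)
Energy charge = $41.40; + service $18.31 = $59.71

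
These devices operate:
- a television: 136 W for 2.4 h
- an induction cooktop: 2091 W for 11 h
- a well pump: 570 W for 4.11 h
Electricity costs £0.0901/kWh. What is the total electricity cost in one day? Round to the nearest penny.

television: 136 W × 2.4 h = 326 Wh = 0.3264 kWh
induction cooktop: 2091 W × 11 h = 23,001 Wh = 23 kWh
well pump: 570 W × 4.11 h = 2,343 Wh = 2.343 kWh
Total energy = 0.3264 + 23 + 2.343 = 25.67 kWh
Cost = 25.67 kWh × £0.0901 = £2.31

£2.31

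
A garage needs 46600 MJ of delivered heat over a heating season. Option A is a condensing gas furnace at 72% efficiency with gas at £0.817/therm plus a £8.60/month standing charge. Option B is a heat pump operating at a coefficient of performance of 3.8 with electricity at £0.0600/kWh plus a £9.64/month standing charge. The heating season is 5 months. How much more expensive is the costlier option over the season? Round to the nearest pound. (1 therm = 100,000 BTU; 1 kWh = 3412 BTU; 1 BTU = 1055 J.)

£292

Heat load = 46600 MJ = 46,600,000,000 J / 1055 = 44,170,616 BTU
Gas: input = 44,170,616 / 0.72 = 61,348,078 BTU = 613.5 therm → 613.5 × £0.817 = £501.21; + 5 × £8.60 standing = £544.21
Heat pump: 44,170,616 BTU / 3412 = 12,950 kWh heat; / 3.8 = 3,407 kWh in → × £0.0600 = £204.41; + 5 × £9.64 standing = £252.61
Difference = |£544.21 − £252.61| = £291.61 ≈ £292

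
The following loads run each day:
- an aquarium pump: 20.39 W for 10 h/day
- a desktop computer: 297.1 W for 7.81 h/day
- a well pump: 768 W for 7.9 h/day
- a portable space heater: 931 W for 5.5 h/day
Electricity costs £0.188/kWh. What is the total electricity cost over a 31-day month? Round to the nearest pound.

aquarium pump: 20.39 W × 10 h × 31 d = 6,321 Wh = 6.321 kWh
desktop computer: 297.1 W × 7.81 h × 31 d = 71,931 Wh = 71.93 kWh
well pump: 768 W × 7.9 h × 31 d = 188,083 Wh = 188.1 kWh
portable space heater: 931 W × 5.5 h × 31 d = 158,736 Wh = 158.7 kWh
Total energy = 6.321 + 71.93 + 188.1 + 158.7 = 425.1 kWh
Cost = 425.1 kWh × £0.188 = £79.91 ≈ £80

£80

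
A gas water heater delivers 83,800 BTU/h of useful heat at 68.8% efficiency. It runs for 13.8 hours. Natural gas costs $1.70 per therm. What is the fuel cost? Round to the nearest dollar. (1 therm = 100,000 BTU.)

$29

Heat delivered = 83,800 BTU/h × 13.8 h = 1,156,440 BTU
Gas input = 1,156,440 / 0.688 = 1,680,872 BTU
= 1,680,872 / 100,000 = 16.81 therm
Cost = 16.81 × $1.70/therm = $28.57 ≈ $29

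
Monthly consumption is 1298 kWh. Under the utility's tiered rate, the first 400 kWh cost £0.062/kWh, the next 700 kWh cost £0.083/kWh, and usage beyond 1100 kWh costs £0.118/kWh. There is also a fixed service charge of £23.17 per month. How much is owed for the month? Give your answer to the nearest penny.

£129.43

First 400 kWh × £0.062 = £24.80
Next 700 kWh × £0.083 = £58.10
Remaining 198 kWh × £0.118 = £23.36
Energy charge = £106.26; + service £23.17 = £129.43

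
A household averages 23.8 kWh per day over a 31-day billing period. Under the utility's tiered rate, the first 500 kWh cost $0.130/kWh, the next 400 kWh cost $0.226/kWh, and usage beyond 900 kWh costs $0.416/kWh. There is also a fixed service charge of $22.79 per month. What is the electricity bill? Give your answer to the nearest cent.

Usage = 23.8 kWh/day × 31 days = 737.8 kWh
First 500 kWh × $0.130 = $65.00
Next 237.8 kWh × $0.226 = $53.74
Remaining tier: 0 kWh (not reached)
Energy charge = $118.74; + service $22.79 = $141.53

$141.53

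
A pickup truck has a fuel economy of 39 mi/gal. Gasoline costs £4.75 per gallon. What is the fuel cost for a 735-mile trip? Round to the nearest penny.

£89.52

Fuel = 735 mi / 39 mpg = 18.85 gal
Cost = 18.85 gal × £4.75/gal = £89.52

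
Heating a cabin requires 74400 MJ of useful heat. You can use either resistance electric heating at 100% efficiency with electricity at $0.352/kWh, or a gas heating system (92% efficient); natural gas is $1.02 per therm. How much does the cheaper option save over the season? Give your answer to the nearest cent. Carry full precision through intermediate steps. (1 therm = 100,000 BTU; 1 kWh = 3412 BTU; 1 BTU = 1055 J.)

Heat load = 74400 MJ = 74,400,000,000 J / 1055 = 70,521,327 BTU
Gas: input = 70,521,327 / 0.92 = 76,653,616 BTU = 766.5 therm → 766.5 × $1.02 = $781.87
Electric: 70,521,327 BTU / 3412 = 20,670 kWh → × $0.352 = $7,275.35
Difference = |$781.87 − $7,275.35| = $6,493.49

$6493.49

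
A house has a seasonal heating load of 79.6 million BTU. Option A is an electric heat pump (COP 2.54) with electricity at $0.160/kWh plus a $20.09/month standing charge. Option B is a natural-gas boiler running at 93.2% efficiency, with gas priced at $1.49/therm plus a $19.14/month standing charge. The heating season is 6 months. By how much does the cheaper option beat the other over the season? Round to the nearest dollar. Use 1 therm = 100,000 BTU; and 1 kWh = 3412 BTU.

Heat load = 79.6 × 10⁶ BTU = 79,600,000 BTU
Gas: input = 79,600,000 / 0.932 = 85,407,725 BTU = 854.1 therm → 854.1 × $1.49 = $1,272.58; + 6 × $19.14 standing = $1,387.42
Heat pump: 79,600,000 BTU / 3412 = 23,330 kWh heat; / 2.54 = 9,185 kWh in → × $0.160 = $1,469.57; + 6 × $20.09 standing = $1,590.11
Difference = |$1,387.42 − $1,590.11| = $202.70 ≈ $203

$203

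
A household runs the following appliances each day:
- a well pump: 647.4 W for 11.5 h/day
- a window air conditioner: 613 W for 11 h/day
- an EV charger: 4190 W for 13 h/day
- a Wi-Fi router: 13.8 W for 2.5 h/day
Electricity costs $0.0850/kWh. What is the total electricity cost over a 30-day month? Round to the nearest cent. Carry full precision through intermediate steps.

$175.17

well pump: 647.4 W × 11.5 h × 30 d = 223,353 Wh = 223.4 kWh
window air conditioner: 613 W × 11 h × 30 d = 202,290 Wh = 202.3 kWh
EV charger: 4190 W × 13 h × 30 d = 1,634,100 Wh = 1,634 kWh
Wi-Fi router: 13.8 W × 2.5 h × 30 d = 1,035 Wh = 1.035 kWh
Total energy = 223.4 + 202.3 + 1,634 + 1.035 = 2,061 kWh
Cost = 2,061 kWh × $0.0850 = $175.17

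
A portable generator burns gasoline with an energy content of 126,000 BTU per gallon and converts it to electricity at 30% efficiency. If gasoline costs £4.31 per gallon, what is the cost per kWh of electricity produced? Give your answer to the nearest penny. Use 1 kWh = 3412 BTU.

£0.39

Electrical output per gallon = 126,000 BTU × 0.30 / 3412 BTU/kWh = 11.08 kWh
Cost per kWh = £4.31 / 11.08 kWh = £0.389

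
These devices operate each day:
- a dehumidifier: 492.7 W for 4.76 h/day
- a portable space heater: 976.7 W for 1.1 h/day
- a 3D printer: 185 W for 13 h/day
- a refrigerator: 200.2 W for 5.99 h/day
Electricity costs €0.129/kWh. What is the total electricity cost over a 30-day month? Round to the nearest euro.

€27

dehumidifier: 492.7 W × 4.76 h × 30 d = 70,358 Wh = 70.36 kWh
portable space heater: 976.7 W × 1.1 h × 30 d = 32,231 Wh = 32.23 kWh
3D printer: 185 W × 13 h × 30 d = 72,150 Wh = 72.15 kWh
refrigerator: 200.2 W × 5.99 h × 30 d = 35,976 Wh = 35.98 kWh
Total energy = 70.36 + 32.23 + 72.15 + 35.98 = 210.7 kWh
Cost = 210.7 kWh × €0.129 = €27.18 ≈ €27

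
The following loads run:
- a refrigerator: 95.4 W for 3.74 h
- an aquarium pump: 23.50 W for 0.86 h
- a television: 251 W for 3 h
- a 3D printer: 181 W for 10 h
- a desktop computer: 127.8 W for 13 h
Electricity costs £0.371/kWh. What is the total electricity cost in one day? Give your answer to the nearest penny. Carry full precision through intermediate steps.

refrigerator: 95.4 W × 3.74 h = 357 Wh = 0.3568 kWh
aquarium pump: 23.50 W × 0.86 h = 20 Wh = 0.02021 kWh
television: 251 W × 3 h = 753 Wh = 0.753 kWh
3D printer: 181 W × 10 h = 1,810 Wh = 1.81 kWh
desktop computer: 127.8 W × 13 h = 1,661 Wh = 1.661 kWh
Total energy = 0.3568 + 0.02021 + 0.753 + 1.81 + 1.661 = 4.601 kWh
Cost = 4.601 kWh × £0.371 = £1.71

£1.71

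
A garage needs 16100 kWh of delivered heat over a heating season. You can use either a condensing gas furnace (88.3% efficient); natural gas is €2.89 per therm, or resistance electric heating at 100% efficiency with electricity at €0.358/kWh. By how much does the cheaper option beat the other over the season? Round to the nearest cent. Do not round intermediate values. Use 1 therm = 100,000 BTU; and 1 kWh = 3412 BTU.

€3965.87

Heat load = 16100 kWh × 3412 = 54,933,200 BTU
Gas: input = 54,933,200 / 0.883 = 62,212,005 BTU = 622.1 therm → 622.1 × €2.89 = €1,797.93
Electric: 54,933,200 BTU / 3412 = 16,100 kWh → × €0.358 = €5,763.80
Difference = |€1,797.93 − €5,763.80| = €3,965.87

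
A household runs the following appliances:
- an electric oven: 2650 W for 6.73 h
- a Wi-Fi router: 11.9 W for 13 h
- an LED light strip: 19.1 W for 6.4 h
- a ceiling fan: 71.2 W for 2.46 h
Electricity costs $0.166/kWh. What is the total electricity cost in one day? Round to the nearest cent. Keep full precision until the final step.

electric oven: 2650 W × 6.73 h = 17,834 Wh = 17.83 kWh
Wi-Fi router: 11.9 W × 13 h = 155 Wh = 0.1547 kWh
LED light strip: 19.1 W × 6.4 h = 122 Wh = 0.1222 kWh
ceiling fan: 71.2 W × 2.46 h = 175 Wh = 0.1752 kWh
Total energy = 17.83 + 0.1547 + 0.1222 + 0.1752 = 18.29 kWh
Cost = 18.29 kWh × $0.166 = $3.04

$3.04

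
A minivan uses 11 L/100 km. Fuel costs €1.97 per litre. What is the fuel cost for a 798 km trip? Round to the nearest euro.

Fuel = 11 L/100 km × 798 km / 100 = 87.78 L
Cost = 87.78 L × €1.97/L = €172.93 ≈ €173

€173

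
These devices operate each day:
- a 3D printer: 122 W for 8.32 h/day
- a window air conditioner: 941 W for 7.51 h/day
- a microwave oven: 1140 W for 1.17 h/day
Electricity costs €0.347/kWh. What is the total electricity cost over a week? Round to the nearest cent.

3D printer: 122 W × 8.32 h × 7 d = 7,105 Wh = 7.105 kWh
window air conditioner: 941 W × 7.51 h × 7 d = 49,468 Wh = 49.47 kWh
microwave oven: 1140 W × 1.17 h × 7 d = 9,337 Wh = 9.337 kWh
Total energy = 7.105 + 49.47 + 9.337 = 65.91 kWh
Cost = 65.91 kWh × €0.347 = €22.87

€22.87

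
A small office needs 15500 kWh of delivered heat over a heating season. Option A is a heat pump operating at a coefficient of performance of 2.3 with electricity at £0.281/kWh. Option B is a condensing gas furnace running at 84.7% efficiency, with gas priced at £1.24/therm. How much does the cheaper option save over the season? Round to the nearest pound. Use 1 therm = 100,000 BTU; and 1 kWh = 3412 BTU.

£1119

Heat load = 15500 kWh × 3412 = 52,886,000 BTU
Gas: input = 52,886,000 / 0.847 = 62,439,197 BTU = 624.4 therm → 624.4 × £1.24 = £774.25
Heat pump: 52,886,000 BTU / 3412 = 15,500 kWh heat; / 2.3 = 6,739 kWh in → × £0.281 = £1,893.70
Difference = |£774.25 − £1,893.70| = £1,119.45 ≈ £1119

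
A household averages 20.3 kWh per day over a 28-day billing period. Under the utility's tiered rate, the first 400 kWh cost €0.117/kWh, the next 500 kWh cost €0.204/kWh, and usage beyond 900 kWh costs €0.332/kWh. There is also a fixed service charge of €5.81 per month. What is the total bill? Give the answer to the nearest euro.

Usage = 20.3 kWh/day × 28 days = 568.4 kWh
First 400 kWh × €0.117 = €46.80
Next 168.4 kWh × €0.204 = €34.35
Remaining tier: 0 kWh (not reached)
Energy charge = €81.15; + service €5.81 = €86.96 ≈ €87

€87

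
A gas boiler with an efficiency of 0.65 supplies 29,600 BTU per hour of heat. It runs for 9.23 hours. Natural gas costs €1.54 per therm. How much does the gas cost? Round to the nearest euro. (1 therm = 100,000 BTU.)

€6

Heat delivered = 29,600 BTU/h × 9.23 h = 273,208 BTU
Gas input = 273,208 / 0.65 = 420,320 BTU
= 420,320 / 100,000 = 4.203 therm
Cost = 4.203 × €1.54/therm = €6.47 ≈ €6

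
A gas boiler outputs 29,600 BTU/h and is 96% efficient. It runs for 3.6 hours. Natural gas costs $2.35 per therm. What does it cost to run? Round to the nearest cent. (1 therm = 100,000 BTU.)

Heat delivered = 29,600 BTU/h × 3.6 h = 106,560 BTU
Gas input = 106,560 / 0.96 = 111,000 BTU
= 111,000 / 100,000 = 1.11 therm
Cost = 1.11 × $2.35/therm = $2.61

$2.61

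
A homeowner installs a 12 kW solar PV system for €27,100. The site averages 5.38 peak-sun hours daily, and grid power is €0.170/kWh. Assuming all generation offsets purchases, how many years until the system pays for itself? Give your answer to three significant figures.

Daily generation = 12 kW × 5.38 h = 64.56 kWh
Annual generation = 64.56 × 365 = 23564 kWh
Annual savings = 23564 × €0.170 = €4,005.95
Payback = €27,100 / €4,005.95 = 6.76 years

6.76 years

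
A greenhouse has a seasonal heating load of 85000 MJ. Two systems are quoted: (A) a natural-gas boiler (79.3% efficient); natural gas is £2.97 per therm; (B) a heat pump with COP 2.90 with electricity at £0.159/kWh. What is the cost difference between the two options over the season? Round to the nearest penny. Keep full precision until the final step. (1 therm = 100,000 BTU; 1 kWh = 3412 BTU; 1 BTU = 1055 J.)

Heat load = 85000 MJ = 85,000,000,000 J / 1055 = 80,568,720 BTU
Gas: input = 80,568,720 / 0.793 = 101,599,900 BTU = 1,016 therm → 1,016 × £2.97 = £3,017.52
Heat pump: 80,568,720 BTU / 3412 = 23,610 kWh heat; / 2.90 = 8,143 kWh in → × £0.159 = £1,294.66
Difference = |£3,017.52 − £1,294.66| = £1,722.85

£1722.85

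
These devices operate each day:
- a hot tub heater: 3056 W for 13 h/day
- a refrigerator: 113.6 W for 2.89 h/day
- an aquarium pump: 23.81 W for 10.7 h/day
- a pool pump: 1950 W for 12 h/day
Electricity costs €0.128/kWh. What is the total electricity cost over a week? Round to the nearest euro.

€57

hot tub heater: 3056 W × 13 h × 7 d = 278,096 Wh = 278.1 kWh
refrigerator: 113.6 W × 2.89 h × 7 d = 2,298 Wh = 2.298 kWh
aquarium pump: 23.81 W × 10.7 h × 7 d = 1,783 Wh = 1.783 kWh
pool pump: 1950 W × 12 h × 7 d = 163,800 Wh = 163.8 kWh
Total energy = 278.1 + 2.298 + 1.783 + 163.8 = 446 kWh
Cost = 446 kWh × €0.128 = €57.09 ≈ €57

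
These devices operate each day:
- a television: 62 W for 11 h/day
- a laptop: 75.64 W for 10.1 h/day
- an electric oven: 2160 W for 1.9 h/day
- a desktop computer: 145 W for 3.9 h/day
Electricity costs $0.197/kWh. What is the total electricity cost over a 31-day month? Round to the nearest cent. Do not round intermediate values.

television: 62 W × 11 h × 31 d = 21,142 Wh = 21.14 kWh
laptop: 75.64 W × 10.1 h × 31 d = 23,683 Wh = 23.68 kWh
electric oven: 2160 W × 1.9 h × 31 d = 127,224 Wh = 127.2 kWh
desktop computer: 145 W × 3.9 h × 31 d = 17,530 Wh = 17.53 kWh
Total energy = 21.14 + 23.68 + 127.2 + 17.53 = 189.6 kWh
Cost = 189.6 kWh × $0.197 = $37.35

$37.35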